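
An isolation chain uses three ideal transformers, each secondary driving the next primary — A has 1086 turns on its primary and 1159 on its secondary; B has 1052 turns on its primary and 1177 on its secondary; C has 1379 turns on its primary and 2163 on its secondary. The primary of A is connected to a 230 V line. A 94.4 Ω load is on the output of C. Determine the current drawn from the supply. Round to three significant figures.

I_supply ≈ 8.55 A

After A: V = 230.00 × 1159/1086 = 245.46 V.
After B: V = 245.46 × 1177/1052 = 274.63 V.
After C: V = 274.63 × 2163/1379 = 430.76 V.
I_load = 430.76/94.4 = 4.5631 A, so P_out = 430.76 × 4.5631 = 1965.6 W.
All ideal ⇒ P_in = P_out, so I_supply = 1965.6/230 = 8.55 A.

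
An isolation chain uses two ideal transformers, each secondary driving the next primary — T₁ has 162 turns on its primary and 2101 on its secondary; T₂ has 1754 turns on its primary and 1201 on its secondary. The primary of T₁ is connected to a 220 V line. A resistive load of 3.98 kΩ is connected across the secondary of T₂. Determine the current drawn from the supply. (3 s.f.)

I_supply ≈ 4.36 A

After T₁: V = 220.00 × 2101/162 = 2853.2 V.
After T₂: V = 2853.2 × 1201/1754 = 1953.7 V.
I_load = 1953.7/3980 = 0.49087 A, so P_out = 1953.7 × 0.49087 = 958.98 W.
All ideal ⇒ P_in = P_out, so I_supply = 958.98/220 = 4.36 A.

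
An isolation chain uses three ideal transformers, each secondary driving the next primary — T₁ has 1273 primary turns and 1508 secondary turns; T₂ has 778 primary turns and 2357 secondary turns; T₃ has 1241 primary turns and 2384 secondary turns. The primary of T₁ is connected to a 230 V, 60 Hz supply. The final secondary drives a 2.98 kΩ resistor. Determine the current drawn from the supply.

I_supply ≈ 3.67 A

Secondary of T₁: V = 230.00 × 1508/1273 = 272.46 V.
Secondary of T₂: V = 272.46 × 2357/778 = 825.43 V.
Secondary of T₃: V = 825.43 × 2384/1241 = 1585.7 V.
I_load = 1585.7/2980 = 0.53211 A, so P_out = 1585.7 × 0.53211 = 843.75 W.
All ideal ⇒ P_in = P_out, so I_supply = 843.75/230 = 3.67 A.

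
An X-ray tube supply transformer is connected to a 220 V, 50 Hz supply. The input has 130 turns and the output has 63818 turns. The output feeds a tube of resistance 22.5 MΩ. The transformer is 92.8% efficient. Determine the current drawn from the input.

V_out = 220 × 63818/130 = 108000 V.
I_out = V_out/R = 108000/(2.25×10^7) = 0.0048000 A.
P_out = V_out I_out = 108000 × 0.0048000 = 518.40 W.
P_in = P_out/η = 518.40/0.928 = 558.62 W.
I_in = P_in/V_in = 558.62/220 = 2.54 A.

I_in ≈ 2.54 A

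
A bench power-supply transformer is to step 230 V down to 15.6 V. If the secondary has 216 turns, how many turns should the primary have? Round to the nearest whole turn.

N_p/N_s = V_p/V_s, so N_p = 216 × 230/15.6 = 3184.6 ≈ 3185 turns.

N_p = 3185 turns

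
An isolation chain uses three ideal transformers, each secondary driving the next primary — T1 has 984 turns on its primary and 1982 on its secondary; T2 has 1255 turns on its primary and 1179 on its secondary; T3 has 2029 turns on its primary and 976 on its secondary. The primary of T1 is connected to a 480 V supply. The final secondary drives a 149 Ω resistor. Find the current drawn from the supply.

I_supply ≈ 2.67 A

Secondary of T1: V = 480.00 × 1982/984 = 966.83 V.
Secondary of T2: V = 966.83 × 1179/1255 = 908.28 V.
Secondary of T3: V = 908.28 × 976/2029 = 436.91 V.
I_load = 436.91/149 = 2.9323 A, so P_out = 436.91 × 2.9323 = 1281.1 W.
All ideal ⇒ P_in = P_out, so I_supply = 1281.1/480 = 2.67 A.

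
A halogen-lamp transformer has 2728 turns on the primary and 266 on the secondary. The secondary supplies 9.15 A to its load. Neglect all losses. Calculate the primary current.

For an ideal transformer I_p/I_s = N_s/N_p, so I_p = 9.15 × 266/2728 = 0.892 A.

I_p ≈ 0.892 A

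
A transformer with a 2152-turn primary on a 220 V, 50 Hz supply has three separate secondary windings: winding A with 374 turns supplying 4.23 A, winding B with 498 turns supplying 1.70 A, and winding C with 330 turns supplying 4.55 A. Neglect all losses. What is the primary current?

V_A = 220 × 374/2152 = 38.234 V; V_B = 220 × 498/2152 = 50.911 V; V_C = 220 × 330/2152 = 33.736 V.
P_out = V_A I_A + V_B I_B + V_C I_C = 38.234×4.23 + 50.911×1.70 + 33.736×4.55 = 161.73 + 86.548 + 153.50 = 401.78 W.
Ideal ⇒ P_in = P_out, so I_p = P_out/V_p = 401.78/220 = 1.83 A.

I_p ≈ 1.83 A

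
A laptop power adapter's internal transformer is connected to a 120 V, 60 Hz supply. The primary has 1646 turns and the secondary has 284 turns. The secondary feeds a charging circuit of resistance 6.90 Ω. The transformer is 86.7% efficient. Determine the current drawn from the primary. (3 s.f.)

V_s = 120 × 284/1646 = 20.705 V.
I_s = V_s/R = 20.705/6.90 = 3.0007 A.
P_out = V_s I_s = 20.705 × 3.0007 = 62.128 W.
P_in = P_out/η = 62.128/0.867 = 71.659 W.
I_p = P_in/V_p = 71.659/120 = 0.597 A.

I_p ≈ 0.597 A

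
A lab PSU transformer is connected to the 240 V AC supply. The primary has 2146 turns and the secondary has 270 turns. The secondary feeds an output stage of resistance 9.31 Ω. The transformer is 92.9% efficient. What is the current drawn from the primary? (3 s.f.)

V_s = 240 × 270/2146 = 30.196 V.
I_s = V_s/R = 30.196/9.31 = 3.2434 A.
P_out = V_s I_s = 30.196 × 3.2434 = 97.936 W.
P_in = P_out/η = 97.936/0.929 = 105.42 W.
I_p = P_in/V_p = 105.42/240 = 0.439 A.

I_p ≈ 0.439 A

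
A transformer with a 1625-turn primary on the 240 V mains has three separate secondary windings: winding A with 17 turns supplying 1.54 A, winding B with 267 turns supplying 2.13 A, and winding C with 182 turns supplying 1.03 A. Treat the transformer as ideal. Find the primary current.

I_p ≈ 0.481 A

V_A = 240 × 17/1625 = 2.5108 V; V_B = 240 × 267/1625 = 39.434 V; V_C = 240 × 182/1625 = 26.880 V.
P_out = V_A I_A + V_B I_B + V_C I_C = 2.5108×1.54 + 39.434×2.13 + 26.880×1.03 = 3.8666 + 83.994 + 27.686 = 115.55 W.
Ideal ⇒ P_in = P_out, so I_p = P_out/V_p = 115.55/240 = 0.481 A.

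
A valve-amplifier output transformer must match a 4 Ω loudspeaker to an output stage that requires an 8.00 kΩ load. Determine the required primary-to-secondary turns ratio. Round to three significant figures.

Z_p/Z_s = (N_p/N_s)², so N_p/N_s = √(8000/4) = √2000 = 44.7.

N_p/N_s ≈ 44.7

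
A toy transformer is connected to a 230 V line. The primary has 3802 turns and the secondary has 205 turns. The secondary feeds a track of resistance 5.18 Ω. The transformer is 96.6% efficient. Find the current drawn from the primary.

I_p ≈ 0.134 A

V_s = 230 × 205/3802 = 12.401 V.
I_s = V_s/R = 12.401/5.18 = 2.3941 A.
P_out = V_s I_s = 12.401 × 2.3941 = 29.690 W.
P_in = P_out/η = 29.690/0.966 = 30.735 W.
I_p = P_in/V_p = 30.735/230 = 0.134 A.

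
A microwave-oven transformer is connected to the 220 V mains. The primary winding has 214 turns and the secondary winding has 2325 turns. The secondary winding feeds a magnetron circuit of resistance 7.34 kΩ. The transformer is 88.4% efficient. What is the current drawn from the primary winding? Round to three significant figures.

I_p ≈ 4.00 A

V_s = 220 × 2325/214 = 2390.2 V.
I_s = V_s/R = 2390.2/7340 = 0.32564 A.
P_out = V_s I_s = 2390.2 × 0.32564 = 778.34 W.
P_in = P_out/η = 778.34/0.884 = 880.47 W.
I_p = P_in/V_p = 880.47/220 = 4.00 A.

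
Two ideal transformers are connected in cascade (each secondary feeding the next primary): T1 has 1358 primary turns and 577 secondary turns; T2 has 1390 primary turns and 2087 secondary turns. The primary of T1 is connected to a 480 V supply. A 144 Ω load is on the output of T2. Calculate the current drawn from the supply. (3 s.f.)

Secondary of T1: V = 480.00 × 577/1358 = 203.95 V.
Secondary of T2: V = 203.95 × 2087/1390 = 306.21 V.
I_load = 306.21/144 = 2.1265 A, so P_out = 306.21 × 2.1265 = 651.16 W.
All ideal ⇒ P_in = P_out, so I_supply = 651.16/480 = 1.36 A.

I_supply ≈ 1.36 A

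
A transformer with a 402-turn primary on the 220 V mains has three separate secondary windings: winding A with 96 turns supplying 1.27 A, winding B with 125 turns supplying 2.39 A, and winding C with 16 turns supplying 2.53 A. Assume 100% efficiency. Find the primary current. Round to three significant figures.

V_A = 220 × 96/402 = 52.537 V; V_B = 220 × 125/402 = 68.408 V; V_C = 220 × 16/402 = 8.7562 V.
P_out = V_A I_A + V_B I_B + V_C I_C = 52.537×1.27 + 68.408×2.39 + 8.7562×2.53 = 66.722 + 163.50 + 22.153 = 252.37 W.
Ideal ⇒ P_in = P_out, so I_p = P_out/V_p = 252.37/220 = 1.15 A.

I_p ≈ 1.15 A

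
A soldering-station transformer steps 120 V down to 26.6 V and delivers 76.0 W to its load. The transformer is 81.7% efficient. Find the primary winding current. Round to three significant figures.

P_in = P_out/η = 76.0/0.817 = 93.023 W.
I_p = P_in/V_p = 93.023/120 = 0.775 A.

I_p ≈ 0.775 A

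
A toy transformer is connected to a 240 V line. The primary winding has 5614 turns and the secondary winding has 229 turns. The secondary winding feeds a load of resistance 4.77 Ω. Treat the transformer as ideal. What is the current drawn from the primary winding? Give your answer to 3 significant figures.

V_s = V_p × N_s/N_p = 240 × 229/5614 = 9.7898 V.
I_s = V_s/R = 9.7898/4.77 = 2.0524 A.
For an ideal transformer I_p N_p = I_s N_s, so I_p = 2.0524 × 229/5614 = 0.0837 A.

I_p ≈ 0.0837 A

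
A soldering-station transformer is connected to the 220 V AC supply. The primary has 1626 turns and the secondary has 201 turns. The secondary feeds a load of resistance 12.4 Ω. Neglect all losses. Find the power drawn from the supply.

P ≈ 59.6 W

V_s = V_p × N_s/N_p = 220 × 201/1626 = 27.196 V.
I_s = V_s/R = 27.196/12.4 = 2.1932 A.
I_p = I_s × N_s/N_p = 2.1932 × 201/1626 = 0.27111 A.
P = V_p I_p = 220 × 0.27111 = 59.6 W.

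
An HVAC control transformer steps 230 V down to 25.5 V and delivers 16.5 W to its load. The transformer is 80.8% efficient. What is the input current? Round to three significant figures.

P_in = P_out/η = 16.5/0.808 = 20.421 W.
I_in = P_in/V_in = 20.421/230 = 0.0888 A.

I_in ≈ 0.0888 A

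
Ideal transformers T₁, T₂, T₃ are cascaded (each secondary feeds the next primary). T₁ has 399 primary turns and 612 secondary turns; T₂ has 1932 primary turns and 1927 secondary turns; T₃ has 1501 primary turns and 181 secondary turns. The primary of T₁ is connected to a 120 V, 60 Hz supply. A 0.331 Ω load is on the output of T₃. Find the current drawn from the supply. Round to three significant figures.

After T₁: V = 120.00 × 612/399 = 184.06 V.
After T₂: V = 184.06 × 1927/1932 = 183.58 V.
After T₃: V = 183.58 × 181/1501 = 22.138 V.
I_load = 22.138/0.331 = 66.881 A, so P_out = 22.138 × 66.881 = 1480.6 W.
All ideal ⇒ P_in = P_out, so I_supply = 1480.6/120 = 12.3 A.

I_supply ≈ 12.3 A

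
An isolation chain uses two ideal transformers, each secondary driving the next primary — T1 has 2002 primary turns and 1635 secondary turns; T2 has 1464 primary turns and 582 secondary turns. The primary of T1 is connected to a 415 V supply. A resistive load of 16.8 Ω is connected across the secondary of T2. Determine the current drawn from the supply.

I_supply ≈ 2.60 A

Secondary of T1: V = 415.00 × 1635/2002 = 338.92 V.
Secondary of T2: V = 338.92 × 582/1464 = 134.74 V.
I_load = 134.74/16.8 = 8.0200 A, so P_out = 134.74 × 8.0200 = 1080.6 W.
All ideal ⇒ P_in = P_out, so I_supply = 1080.6/415 = 2.60 A.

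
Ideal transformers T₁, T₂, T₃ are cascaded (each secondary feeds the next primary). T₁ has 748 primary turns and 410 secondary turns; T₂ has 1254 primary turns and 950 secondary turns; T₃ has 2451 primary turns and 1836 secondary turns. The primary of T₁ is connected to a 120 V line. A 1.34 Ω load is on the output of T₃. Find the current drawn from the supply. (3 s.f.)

Secondary of T₁: V = 120.00 × 410/748 = 65.775 V.
Secondary of T₂: V = 65.775 × 950/1254 = 49.830 V.
Secondary of T₃: V = 49.830 × 1836/2451 = 37.327 V.
I_load = 37.327/1.34 = 27.856 A, so P_out = 37.327 × 27.856 = 1039.8 W.
All ideal ⇒ P_in = P_out, so I_supply = 1039.8/120 = 8.66 A.

I_supply ≈ 8.66 A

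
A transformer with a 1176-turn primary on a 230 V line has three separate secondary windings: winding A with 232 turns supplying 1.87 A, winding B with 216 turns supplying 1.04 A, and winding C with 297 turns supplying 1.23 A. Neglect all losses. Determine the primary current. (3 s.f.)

I_p ≈ 0.871 A

V_A = 230 × 232/1176 = 45.374 V; V_B = 230 × 216/1176 = 42.245 V; V_C = 230 × 297/1176 = 58.087 V.
P_out = V_A I_A + V_B I_B + V_C I_C = 45.374×1.87 + 42.245×1.04 + 58.087×1.23 = 84.850 + 43.935 + 71.447 = 200.23 W.
Ideal ⇒ P_in = P_out, so I_p = P_out/V_p = 200.23/230 = 0.871 A.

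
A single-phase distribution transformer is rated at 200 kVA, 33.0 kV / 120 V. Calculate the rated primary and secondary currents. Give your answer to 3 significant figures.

I_p ≈ 6.06 A, I_s ≈ 1670 A

I_p = S/V_p = 200000/33000 = 6.06 A.
I_s = S/V_s = 200000/120 = 1670 A.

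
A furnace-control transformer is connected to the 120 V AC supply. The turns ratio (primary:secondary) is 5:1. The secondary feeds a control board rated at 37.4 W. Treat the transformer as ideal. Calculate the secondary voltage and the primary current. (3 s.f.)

V_s = V_p × N_s/N_p = 120 × 1/5 = 24.000 V.
I_s = P/V_s = 37.4/24.000 = 1.5583 A.
I_p = I_s × N_s/N_p = 1.5583 × 1/5 = 0.312 A.

V_s ≈ 24.0 V, I_p ≈ 0.312 A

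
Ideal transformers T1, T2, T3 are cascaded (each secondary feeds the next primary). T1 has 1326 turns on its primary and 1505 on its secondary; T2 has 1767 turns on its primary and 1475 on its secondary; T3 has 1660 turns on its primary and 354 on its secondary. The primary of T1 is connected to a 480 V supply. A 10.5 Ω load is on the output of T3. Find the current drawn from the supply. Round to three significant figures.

I_supply ≈ 1.87 A

Secondary of T1: V = 480.00 × 1505/1326 = 544.80 V.
Secondary of T2: V = 544.80 × 1475/1767 = 454.77 V.
Secondary of T3: V = 454.77 × 354/1660 = 96.981 V.
I_load = 96.981/10.5 = 9.2362 A, so P_out = 96.981 × 9.2362 = 895.74 W.
All ideal ⇒ P_in = P_out, so I_supply = 895.74/480 = 1.87 A.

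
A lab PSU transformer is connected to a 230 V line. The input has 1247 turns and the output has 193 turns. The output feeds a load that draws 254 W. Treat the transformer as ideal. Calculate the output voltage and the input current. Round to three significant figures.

V_out = V_in × N_out/N_in = 230 × 193/1247 = 35.597 V.
I_out = P/V_out = 254/35.597 = 7.1353 A.
I_in = I_out × N_out/N_in = 7.1353 × 193/1247 = 1.10 A.

V_out ≈ 35.6 V, I_in ≈ 1.10 A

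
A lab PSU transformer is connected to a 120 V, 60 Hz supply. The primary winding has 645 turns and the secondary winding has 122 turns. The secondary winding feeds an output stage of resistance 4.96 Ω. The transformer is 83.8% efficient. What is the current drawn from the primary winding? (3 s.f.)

V_s = 120 × 122/645 = 22.698 V.
I_s = V_s/R = 22.698/4.96 = 4.5761 A.
P_out = V_s I_s = 22.698 × 4.5761 = 103.87 W.
P_in = P_out/η = 103.87/0.838 = 123.95 W.
I_p = P_in/V_p = 123.95/120 = 1.03 A.

I_p ≈ 1.03 A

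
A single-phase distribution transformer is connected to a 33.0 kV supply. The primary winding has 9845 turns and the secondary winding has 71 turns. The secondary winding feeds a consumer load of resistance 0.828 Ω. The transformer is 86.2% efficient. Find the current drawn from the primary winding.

I_p ≈ 2.40 A

V_s = 33000 × 71/9845 = 237.99 V.
I_s = V_s/R = 237.99/0.828 = 287.43 A.
P_out = V_s I_s = 237.99 × 287.43 = 68404 W.
P_in = P_out/η = 68404/0.862 = 79355 W.
I_p = P_in/V_p = 79355/33000 = 2.40 A.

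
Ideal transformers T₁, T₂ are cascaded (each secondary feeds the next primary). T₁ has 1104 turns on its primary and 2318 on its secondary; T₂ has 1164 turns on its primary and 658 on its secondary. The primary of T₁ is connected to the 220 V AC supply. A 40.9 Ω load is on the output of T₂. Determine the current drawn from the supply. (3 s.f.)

I_supply ≈ 7.58 A

Secondary of T₁: V = 220.00 × 2318/1104 = 461.92 V.
Secondary of T₂: V = 461.92 × 658/1164 = 261.12 V.
I_load = 261.12/40.9 = 6.3843 A, so P_out = 261.12 × 6.3843 = 1667.1 W.
All ideal ⇒ P_in = P_out, so I_supply = 1667.1/220 = 7.58 A.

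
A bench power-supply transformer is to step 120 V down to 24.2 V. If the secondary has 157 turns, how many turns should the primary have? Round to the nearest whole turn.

N_p = 779 turns

N_p/N_s = V_p/V_s, so N_p = 157 × 120/24.2 = 778.5 ≈ 779 turns.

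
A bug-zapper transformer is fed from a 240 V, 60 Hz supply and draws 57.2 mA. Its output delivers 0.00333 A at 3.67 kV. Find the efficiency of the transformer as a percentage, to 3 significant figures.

P_in = 240 × 0.0572 = 13.7280 W.
P_out = 3670 × 0.00333 = 12.2211 W.
η = P_out/P_in = 12.2211/13.7280 = 0.890.

η ≈ 89.0%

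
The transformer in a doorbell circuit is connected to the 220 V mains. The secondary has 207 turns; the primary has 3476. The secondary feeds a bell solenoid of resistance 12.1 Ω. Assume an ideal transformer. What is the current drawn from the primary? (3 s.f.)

I_p ≈ 0.0645 A

V_s = V_p × N_s/N_p = 220 × 207/3476 = 13.101 V.
I_s = V_s/R = 13.101/12.1 = 1.0827 A.
For an ideal transformer I_p N_p = I_s N_s, so I_p = 1.0827 × 207/3476 = 0.0645 A.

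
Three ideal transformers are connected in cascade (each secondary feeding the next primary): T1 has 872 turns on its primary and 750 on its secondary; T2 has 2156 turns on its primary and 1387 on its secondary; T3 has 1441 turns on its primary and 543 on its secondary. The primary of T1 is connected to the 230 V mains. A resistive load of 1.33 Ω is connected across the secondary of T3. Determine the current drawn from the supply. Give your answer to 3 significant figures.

I_supply ≈ 7.52 A

After T1: V = 230.00 × 750/872 = 197.82 V.
After T2: V = 197.82 × 1387/2156 = 127.26 V.
After T3: V = 127.26 × 543/1441 = 47.955 V.
I_load = 47.955/1.33 = 36.057 A, so P_out = 47.955 × 36.057 = 1729.1 W.
All ideal ⇒ P_in = P_out, so I_supply = 1729.1/230 = 7.52 A.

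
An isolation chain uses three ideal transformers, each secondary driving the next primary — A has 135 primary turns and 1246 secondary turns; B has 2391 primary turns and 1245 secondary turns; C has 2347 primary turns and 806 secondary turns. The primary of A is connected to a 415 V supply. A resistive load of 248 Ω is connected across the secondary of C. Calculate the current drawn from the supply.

I_supply ≈ 4.56 A

Secondary of A: V = 415.00 × 1246/135 = 3830.3 V.
Secondary of B: V = 3830.3 × 1245/2391 = 1994.4 V.
Secondary of C: V = 1994.4 × 806/2347 = 684.93 V.
I_load = 684.93/248 = 2.7618 A, so P_out = 684.93 × 2.7618 = 1891.6 W.
All ideal ⇒ P_in = P_out, so I_supply = 1891.6/415 = 4.56 A.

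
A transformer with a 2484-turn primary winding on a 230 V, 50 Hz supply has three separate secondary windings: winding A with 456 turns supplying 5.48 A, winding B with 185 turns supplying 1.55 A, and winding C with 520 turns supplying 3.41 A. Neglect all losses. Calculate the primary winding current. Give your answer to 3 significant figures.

V_A = 230 × 456/2484 = 42.222 V; V_B = 230 × 185/2484 = 17.130 V; V_C = 230 × 520/2484 = 48.148 V.
P_out = V_A I_A + V_B I_B + V_C I_C = 42.222×5.48 + 17.130×1.55 + 48.148×3.41 = 231.38 + 26.551 + 164.19 = 422.11 W.
Ideal ⇒ P_in = P_out, so I_p = P_out/V_p = 422.11/230 = 1.84 A.

I_p ≈ 1.84 A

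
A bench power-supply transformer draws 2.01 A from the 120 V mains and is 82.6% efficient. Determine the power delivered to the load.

P_out ≈ 199 W

P_in = V_p I_p = 120 × 2.01 = 241.20 W.
P_out = η P_in = 0.826 × 241.20 = 199 W.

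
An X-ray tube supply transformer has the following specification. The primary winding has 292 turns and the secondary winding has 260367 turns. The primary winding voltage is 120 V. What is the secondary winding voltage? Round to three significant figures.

V_s/V_p = N_s/N_p, so V_s = 120 × 260367/292 = 107000 V.

V_s ≈ 107000 V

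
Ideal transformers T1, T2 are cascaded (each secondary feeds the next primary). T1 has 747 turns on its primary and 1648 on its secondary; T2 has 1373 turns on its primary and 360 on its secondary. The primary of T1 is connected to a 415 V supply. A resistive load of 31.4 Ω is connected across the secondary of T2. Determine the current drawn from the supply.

I_supply ≈ 4.42 A

Secondary of T1: V = 415.00 × 1648/747 = 915.56 V.
Secondary of T2: V = 915.56 × 360/1373 = 240.06 V.
I_load = 240.06/31.4 = 7.6452 A, so P_out = 240.06 × 7.6452 = 1835.3 W.
All ideal ⇒ P_in = P_out, so I_supply = 1835.3/415 = 4.42 A.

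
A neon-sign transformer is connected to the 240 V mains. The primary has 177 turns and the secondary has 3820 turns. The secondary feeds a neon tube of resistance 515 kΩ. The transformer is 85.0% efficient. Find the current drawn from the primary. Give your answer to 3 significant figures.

V_s = 240 × 3820/177 = 5179.7 V.
I_s = V_s/R = 5179.7/515000 = 0.010058 A.
P_out = V_s I_s = 5179.7 × 0.010058 = 52.095 W.
P_in = P_out/η = 52.095/0.850 = 61.288 W.
I_p = P_in/V_p = 61.288/240 = 0.255 A.

I_p ≈ 0.255 A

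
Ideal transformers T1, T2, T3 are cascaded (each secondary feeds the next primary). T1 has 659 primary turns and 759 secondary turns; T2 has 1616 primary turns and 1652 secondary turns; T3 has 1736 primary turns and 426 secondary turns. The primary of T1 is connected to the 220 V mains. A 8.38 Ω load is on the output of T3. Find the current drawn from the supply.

I_supply ≈ 2.19 A

After T1: V = 220.00 × 759/659 = 253.38 V.
After T2: V = 253.38 × 1652/1616 = 259.03 V.
After T3: V = 259.03 × 426/1736 = 63.563 V.
I_load = 63.563/8.38 = 7.5851 A, so P_out = 63.563 × 7.5851 = 482.14 W.
All ideal ⇒ P_in = P_out, so I_supply = 482.14/220 = 2.19 A.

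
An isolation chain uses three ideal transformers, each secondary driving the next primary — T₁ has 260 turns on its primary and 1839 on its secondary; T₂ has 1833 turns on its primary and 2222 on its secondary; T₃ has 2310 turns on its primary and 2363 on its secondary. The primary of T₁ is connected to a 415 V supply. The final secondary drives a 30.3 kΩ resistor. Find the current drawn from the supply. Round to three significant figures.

I_supply ≈ 1.05 A

After T₁: V = 415.00 × 1839/260 = 2935.3 V.
After T₂: V = 2935.3 × 2222/1833 = 3558.3 V.
After T₃: V = 3558.3 × 2363/2310 = 3639.9 V.
I_load = 3639.9/30300 = 0.12013 A, so P_out = 3639.9 × 0.12013 = 437.26 W.
All ideal ⇒ P_in = P_out, so I_supply = 437.26/415 = 1.05 A.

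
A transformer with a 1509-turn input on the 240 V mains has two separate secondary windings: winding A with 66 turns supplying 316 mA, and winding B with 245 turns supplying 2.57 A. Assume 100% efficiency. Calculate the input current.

I_in ≈ 0.431 A

V_A = 240 × 66/1509 = 10.497 V; V_B = 240 × 245/1509 = 38.966 V.
P_out = V_A I_A + V_B I_B = 10.497×0.316 + 38.966×2.57 = 3.3171 + 100.14 = 103.46 W.
Ideal ⇒ P_in = P_out, so I_in = P_out/V_in = 103.46/240 = 0.431 A.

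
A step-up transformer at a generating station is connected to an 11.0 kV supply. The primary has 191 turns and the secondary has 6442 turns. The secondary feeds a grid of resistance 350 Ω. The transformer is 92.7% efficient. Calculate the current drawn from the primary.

V_s = 11000 × 6442/191 = 371010 V.
I_s = V_s/R = 371010/350 = 1060.0 A.
P_out = V_s I_s = 371010 × 1060.0 = 3.9327×10^8 W.
P_in = P_out/η = 3.9327×10^8/0.927 = 4.2424×10^8 W.
I_p = P_in/V_p = 4.2424×10^8/11000 = 38600 A.

I_p ≈ 38600 A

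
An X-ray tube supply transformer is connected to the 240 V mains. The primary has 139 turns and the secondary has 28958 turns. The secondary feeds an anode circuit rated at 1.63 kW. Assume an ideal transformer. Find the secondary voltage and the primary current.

V_s ≈ 50000 V, I_p ≈ 6.79 A

V_s = V_p × N_s/N_p = 240 × 28958/139 = 49999 V.
I_s = P/V_s = 1630/49999 = 0.032600 A.
I_p = I_s × N_s/N_p = 0.032600 × 28958/139 = 6.79 A.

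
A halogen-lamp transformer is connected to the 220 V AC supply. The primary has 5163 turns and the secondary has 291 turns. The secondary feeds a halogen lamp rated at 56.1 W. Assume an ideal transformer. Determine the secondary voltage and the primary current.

V_s ≈ 12.4 V, I_p ≈ 0.255 A

V_s = V_p × N_s/N_p = 220 × 291/5163 = 12.400 V.
I_s = P/V_s = 56.1/12.400 = 4.5243 A.
I_p = I_s × N_s/N_p = 4.5243 × 291/5163 = 0.255 A.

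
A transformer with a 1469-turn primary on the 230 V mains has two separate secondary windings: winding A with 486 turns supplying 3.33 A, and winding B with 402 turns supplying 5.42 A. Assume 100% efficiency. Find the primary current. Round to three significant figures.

V_A = 230 × 486/1469 = 76.093 V; V_B = 230 × 402/1469 = 62.941 V.
P_out = V_A I_A + V_B I_B = 76.093×3.33 + 62.941×5.42 = 253.39 + 341.14 = 594.53 W.
Ideal ⇒ P_in = P_out, so I_p = P_out/V_p = 594.53/230 = 2.58 A.

I_p ≈ 2.58 A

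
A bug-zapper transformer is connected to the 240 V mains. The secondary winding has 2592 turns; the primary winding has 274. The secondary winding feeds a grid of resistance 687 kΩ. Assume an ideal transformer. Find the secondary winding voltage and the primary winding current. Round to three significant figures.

V_s ≈ 2270 V, I_p ≈ 0.0313 A

V_s = V_p × N_s/N_p = 240 × 2592/274 = 2270.4 V.
I_s = V_s/R = 2270.4/687000 = 0.0033048 A.
I_p = I_s × N_s/N_p = 0.0033048 × 2592/274 = 0.0313 A.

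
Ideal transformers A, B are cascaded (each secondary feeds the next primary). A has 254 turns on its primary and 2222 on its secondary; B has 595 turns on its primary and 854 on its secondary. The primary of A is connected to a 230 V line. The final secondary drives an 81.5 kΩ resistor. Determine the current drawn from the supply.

I_supply ≈ 0.445 A

After A: V = 230.00 × 2222/254 = 2012.0 V.
After B: V = 2012.0 × 854/595 = 2887.9 V.
I_load = 2887.9/81500 = 0.035434 A, so P_out = 2887.9 × 0.035434 = 102.33 W.
All ideal ⇒ P_in = P_out, so I_supply = 102.33/230 = 0.445 A.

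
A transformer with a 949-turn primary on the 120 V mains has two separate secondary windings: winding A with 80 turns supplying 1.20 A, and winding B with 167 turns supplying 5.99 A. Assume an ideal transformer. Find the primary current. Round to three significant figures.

I_p ≈ 1.16 A

V_A = 120 × 80/949 = 10.116 V; V_B = 120 × 167/949 = 21.117 V.
P_out = V_A I_A + V_B I_B = 10.116×1.20 + 21.117×5.99 = 12.139 + 126.49 = 138.63 W.
Ideal ⇒ P_in = P_out, so I_p = P_out/V_p = 138.63/120 = 1.16 A.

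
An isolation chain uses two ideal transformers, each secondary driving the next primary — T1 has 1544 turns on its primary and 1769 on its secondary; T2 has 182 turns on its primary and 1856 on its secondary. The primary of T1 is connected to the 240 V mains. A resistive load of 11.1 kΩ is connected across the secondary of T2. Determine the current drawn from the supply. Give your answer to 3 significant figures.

I_supply ≈ 2.95 A

After T1: V = 240.00 × 1769/1544 = 274.97 V.
After T2: V = 274.97 × 1856/182 = 2804.1 V.
I_load = 2804.1/11100 = 0.25262 A, so P_out = 2804.1 × 0.25262 = 708.39 W.
All ideal ⇒ P_in = P_out, so I_supply = 708.39/240 = 2.95 A.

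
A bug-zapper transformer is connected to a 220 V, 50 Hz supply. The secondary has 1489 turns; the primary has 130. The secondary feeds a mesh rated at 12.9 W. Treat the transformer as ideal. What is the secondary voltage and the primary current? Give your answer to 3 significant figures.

V_s ≈ 2520 V, I_p ≈ 0.0586 A

V_s = V_p × N_s/N_p = 220 × 1489/130 = 2519.8 V.
I_s = P/V_s = 12.9/2519.8 = 0.0051194 A.
I_p = I_s × N_s/N_p = 0.0051194 × 1489/130 = 0.0586 A.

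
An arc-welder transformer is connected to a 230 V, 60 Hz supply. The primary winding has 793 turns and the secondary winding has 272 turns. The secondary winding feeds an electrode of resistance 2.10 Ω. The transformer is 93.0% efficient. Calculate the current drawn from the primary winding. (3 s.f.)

V_s = 230 × 272/793 = 78.890 V.
I_s = V_s/R = 78.890/2.10 = 37.567 A.
P_out = V_s I_s = 78.890 × 37.567 = 2963.7 W.
P_in = P_out/η = 2963.7/0.930 = 3186.7 W.
I_p = P_in/V_p = 3186.7/230 = 13.9 A.

I_p ≈ 13.9 A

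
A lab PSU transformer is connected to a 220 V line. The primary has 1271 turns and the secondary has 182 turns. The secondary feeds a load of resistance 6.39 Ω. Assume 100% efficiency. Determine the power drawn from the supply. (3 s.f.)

P ≈ 155 W

V_s = V_p × N_s/N_p = 220 × 182/1271 = 31.503 V.
I_s = V_s/R = 31.503/6.39 = 4.9300 A.
I_p = I_s × N_s/N_p = 4.9300 × 182/1271 = 0.70595 A.
P = V_p I_p = 220 × 0.70595 = 155 W.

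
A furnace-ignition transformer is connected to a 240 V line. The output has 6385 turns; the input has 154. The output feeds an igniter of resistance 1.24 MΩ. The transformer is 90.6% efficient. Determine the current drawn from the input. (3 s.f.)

I_in ≈ 0.367 A

V_out = 240 × 6385/154 = 9950.6 V.
I_out = V_out/R = 9950.6/(1.24×10^6) = 0.0080247 A.
P_out = V_out I_out = 9950.6 × 0.0080247 = 79.851 W.
P_in = P_out/η = 79.851/0.906 = 88.136 W.
I_in = P_in/V_in = 88.136/240 = 0.367 A.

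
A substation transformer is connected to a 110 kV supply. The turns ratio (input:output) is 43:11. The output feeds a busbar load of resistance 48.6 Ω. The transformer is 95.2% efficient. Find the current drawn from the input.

V_out = 110000 × 11/43 = 28140 V.
I_out = V_out/R = 28140/48.6 = 579.00 A.
P_out = V_out I_out = 28140 × 579.00 = 1.6293×10^7 W.
P_in = P_out/η = 1.6293×10^7/0.952 = 1.7114×10^7 W.
I_in = P_in/V_in = 1.7114×10^7/110000 = 156 A.

I_in ≈ 156 A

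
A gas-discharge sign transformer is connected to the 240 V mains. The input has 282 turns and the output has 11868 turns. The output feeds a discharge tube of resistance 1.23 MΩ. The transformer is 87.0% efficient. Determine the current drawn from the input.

V_out = 240 × 11868/282 = 10100 V.
I_out = V_out/R = 10100/(1.23×10^6) = 0.0082117 A.
P_out = V_out I_out = 10100 × 0.0082117 = 82.942 W.
P_in = P_out/η = 82.942/0.870 = 95.336 W.
I_in = P_in/V_in = 95.336/240 = 0.397 A.

I_in ≈ 0.397 A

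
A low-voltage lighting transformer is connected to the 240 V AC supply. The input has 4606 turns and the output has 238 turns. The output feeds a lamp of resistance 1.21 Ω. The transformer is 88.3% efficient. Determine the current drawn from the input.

V_out = 240 × 238/4606 = 12.401 V.
I_out = V_out/R = 12.401/1.21 = 10.249 A.
P_out = V_out I_out = 12.401 × 10.249 = 127.10 W.
P_in = P_out/η = 127.10/0.883 = 143.94 W.
I_in = P_in/V_in = 143.94/240 = 0.600 A.

I_in ≈ 0.600 A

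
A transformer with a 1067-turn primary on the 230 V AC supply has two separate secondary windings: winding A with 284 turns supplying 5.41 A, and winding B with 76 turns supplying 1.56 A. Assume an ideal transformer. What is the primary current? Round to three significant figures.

V_A = 230 × 284/1067 = 61.218 V; V_B = 230 × 76/1067 = 16.382 V.
P_out = V_A I_A + V_B I_B = 61.218×5.41 + 16.382×1.56 = 331.19 + 25.557 = 356.75 W.
Ideal ⇒ P_in = P_out, so I_p = P_out/V_p = 356.75/230 = 1.55 A.

I_p ≈ 1.55 A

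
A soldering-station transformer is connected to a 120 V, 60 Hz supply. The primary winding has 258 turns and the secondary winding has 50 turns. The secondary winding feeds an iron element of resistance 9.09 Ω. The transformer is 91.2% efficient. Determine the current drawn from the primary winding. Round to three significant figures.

I_p ≈ 0.544 A

V_s = 120 × 50/258 = 23.256 V.
I_s = V_s/R = 23.256/9.09 = 2.5584 A.
P_out = V_s I_s = 23.256 × 2.5584 = 59.498 W.
P_in = P_out/η = 59.498/0.912 = 65.239 W.
I_p = P_in/V_p = 65.239/120 = 0.544 A.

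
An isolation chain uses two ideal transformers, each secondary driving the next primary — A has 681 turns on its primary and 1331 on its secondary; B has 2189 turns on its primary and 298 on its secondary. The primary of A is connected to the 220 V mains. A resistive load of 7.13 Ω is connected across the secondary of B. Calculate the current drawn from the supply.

After A: V = 220.00 × 1331/681 = 429.99 V.
After B: V = 429.99 × 298/2189 = 58.536 V.
I_load = 58.536/7.13 = 8.2098 A, so P_out = 58.536 × 8.2098 = 480.57 W.
All ideal ⇒ P_in = P_out, so I_supply = 480.57/220 = 2.18 A.

I_supply ≈ 2.18 A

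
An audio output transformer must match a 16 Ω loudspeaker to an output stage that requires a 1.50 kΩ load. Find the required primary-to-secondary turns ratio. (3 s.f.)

N_p/N_s ≈ 9.68

Z_p/Z_s = (N_p/N_s)², so N_p/N_s = √(1500/16) = √93.8 = 9.68.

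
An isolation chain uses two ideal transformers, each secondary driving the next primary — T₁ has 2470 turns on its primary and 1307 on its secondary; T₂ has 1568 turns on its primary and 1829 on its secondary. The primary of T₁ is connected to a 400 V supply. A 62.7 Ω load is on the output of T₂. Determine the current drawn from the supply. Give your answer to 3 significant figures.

I_supply ≈ 2.43 A

Secondary of T₁: V = 400.00 × 1307/2470 = 211.66 V.
Secondary of T₂: V = 211.66 × 1829/1568 = 246.89 V.
I_load = 246.89/62.7 = 3.9377 A, so P_out = 246.89 × 3.9377 = 972.18 W.
All ideal ⇒ P_in = P_out, so I_supply = 972.18/400 = 2.43 A.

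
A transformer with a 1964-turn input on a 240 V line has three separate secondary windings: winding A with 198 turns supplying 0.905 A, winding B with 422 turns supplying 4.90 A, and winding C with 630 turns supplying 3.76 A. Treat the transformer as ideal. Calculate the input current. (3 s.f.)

V_A = 240 × 198/1964 = 24.196 V; V_B = 240 × 422/1964 = 51.568 V; V_C = 240 × 630/1964 = 76.986 V.
P_out = V_A I_A + V_B I_B + V_C I_C = 24.196×0.905 + 51.568×4.90 + 76.986×3.76 = 21.897 + 252.68 + 289.47 = 564.05 W.
Ideal ⇒ P_in = P_out, so I_in = P_out/V_in = 564.05/240 = 2.35 A.

I_in ≈ 2.35 A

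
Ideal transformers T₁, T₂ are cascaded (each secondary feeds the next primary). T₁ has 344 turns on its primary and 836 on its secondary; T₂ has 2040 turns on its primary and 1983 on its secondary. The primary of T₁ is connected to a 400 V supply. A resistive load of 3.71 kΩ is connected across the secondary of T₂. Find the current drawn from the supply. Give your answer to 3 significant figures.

I_supply ≈ 0.602 A

After T₁: V = 400.00 × 836/344 = 972.09 V.
After T₂: V = 972.09 × 1983/2040 = 944.93 V.
I_load = 944.93/3710 = 0.25470 A, so P_out = 944.93 × 0.25470 = 240.67 W.
All ideal ⇒ P_in = P_out, so I_supply = 240.67/400 = 0.602 A.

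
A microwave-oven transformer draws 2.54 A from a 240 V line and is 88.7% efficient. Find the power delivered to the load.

P_in = V_p I_p = 240 × 2.54 = 609.60 W.
P_out = η P_in = 0.887 × 609.60 = 541 W.

P_out ≈ 541 W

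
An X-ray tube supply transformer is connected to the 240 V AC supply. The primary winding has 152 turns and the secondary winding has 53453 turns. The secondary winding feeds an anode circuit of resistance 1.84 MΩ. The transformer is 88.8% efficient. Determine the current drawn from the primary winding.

I_p ≈ 18.2 A

V_s = 240 × 53453/152 = 84399 V.
I_s = V_s/R = 84399/(1.84×10^6) = 0.045869 A.
P_out = V_s I_s = 84399 × 0.045869 = 3871.3 W.
P_in = P_out/η = 3871.3/0.888 = 4359.6 W.
I_p = P_in/V_p = 4359.6/240 = 18.2 A.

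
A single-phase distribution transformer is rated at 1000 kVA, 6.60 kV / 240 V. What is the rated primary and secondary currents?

I_p = S/V_p = 1000000/6600 = 152 A.
I_s = S/V_s = 1000000/240 = 4170 A.

I_p ≈ 152 A, I_s ≈ 4170 A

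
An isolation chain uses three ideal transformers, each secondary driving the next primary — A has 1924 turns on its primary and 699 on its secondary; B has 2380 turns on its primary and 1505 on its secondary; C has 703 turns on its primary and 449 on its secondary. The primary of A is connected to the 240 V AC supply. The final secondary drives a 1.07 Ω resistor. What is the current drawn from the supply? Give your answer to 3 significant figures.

Secondary of A: V = 240.00 × 699/1924 = 87.193 V.
Secondary of B: V = 87.193 × 1505/2380 = 55.137 V.
Secondary of C: V = 55.137 × 449/703 = 35.216 V.
I_load = 35.216/1.07 = 32.912 A, so P_out = 35.216 × 32.912 = 1159.0 W.
All ideal ⇒ P_in = P_out, so I_supply = 1159.0/240 = 4.83 A.

I_supply ≈ 4.83 A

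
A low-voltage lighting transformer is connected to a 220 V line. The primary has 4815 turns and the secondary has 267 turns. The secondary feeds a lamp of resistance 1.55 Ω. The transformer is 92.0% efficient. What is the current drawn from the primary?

I_p ≈ 0.474 A

V_s = 220 × 267/4815 = 12.199 V.
I_s = V_s/R = 12.199/1.55 = 7.8706 A.
P_out = V_s I_s = 12.199 × 7.8706 = 96.016 W.
P_in = P_out/η = 96.016/0.920 = 104.37 W.
I_p = P_in/V_p = 104.37/220 = 0.474 A.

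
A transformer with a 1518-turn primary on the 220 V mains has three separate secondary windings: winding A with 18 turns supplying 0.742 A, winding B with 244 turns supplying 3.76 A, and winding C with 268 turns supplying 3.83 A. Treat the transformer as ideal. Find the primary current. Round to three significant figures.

I_p ≈ 1.29 A

V_A = 220 × 18/1518 = 2.6087 V; V_B = 220 × 244/1518 = 35.362 V; V_C = 220 × 268/1518 = 38.841 V.
P_out = V_A I_A + V_B I_B + V_C I_C = 2.6087×0.742 + 35.362×3.76 + 38.841×3.83 = 1.9357 + 132.96 + 148.76 = 283.66 W.
Ideal ⇒ P_in = P_out, so I_p = P_out/V_p = 283.66/220 = 1.29 A.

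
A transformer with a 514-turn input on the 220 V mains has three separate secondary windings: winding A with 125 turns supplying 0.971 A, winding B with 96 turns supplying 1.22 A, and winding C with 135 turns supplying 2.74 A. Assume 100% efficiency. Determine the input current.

V_A = 220 × 125/514 = 53.502 V; V_B = 220 × 96/514 = 41.089 V; V_C = 220 × 135/514 = 57.782 V.
P_out = V_A I_A + V_B I_B + V_C I_C = 53.502×0.971 + 41.089×1.22 + 57.782×2.74 = 51.950 + 50.129 + 158.32 = 260.40 W.
Ideal ⇒ P_in = P_out, so I_in = P_out/V_in = 260.40/220 = 1.18 A.

I_in ≈ 1.18 A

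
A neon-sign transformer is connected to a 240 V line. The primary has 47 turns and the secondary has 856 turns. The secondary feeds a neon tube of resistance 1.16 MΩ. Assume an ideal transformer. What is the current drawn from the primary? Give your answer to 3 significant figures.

I_p ≈ 0.0686 A

V_s = V_p × N_s/N_p = 240 × 856/47 = 4371.1 V.
I_s = V_s/R = 4371.1/(1.16×10^6) = 0.0037682 A.
For an ideal transformer I_p N_p = I_s N_s, so I_p = 0.0037682 × 856/47 = 0.0686 A.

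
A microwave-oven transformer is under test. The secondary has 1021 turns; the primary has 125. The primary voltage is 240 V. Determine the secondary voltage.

V_s/V_p = N_s/N_p, so V_s = 240 × 1021/125 = 1960 V.

V_s ≈ 1960 V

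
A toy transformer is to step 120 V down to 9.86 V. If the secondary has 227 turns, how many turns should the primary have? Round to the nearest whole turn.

N_p = 2763 turns

N_p/N_s = V_p/V_s, so N_p = 227 × 120/9.86 = 2762.7 ≈ 2763 turns.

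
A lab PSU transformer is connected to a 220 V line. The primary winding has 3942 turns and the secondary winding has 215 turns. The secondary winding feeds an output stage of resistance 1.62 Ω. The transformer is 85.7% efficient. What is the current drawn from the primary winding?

I_p ≈ 0.471 A

V_s = 220 × 215/3942 = 11.999 V.
I_s = V_s/R = 11.999/1.62 = 7.4068 A.
P_out = V_s I_s = 11.999 × 7.4068 = 88.874 W.
P_in = P_out/η = 88.874/0.857 = 103.70 W.
I_p = P_in/V_p = 103.70/220 = 0.471 A.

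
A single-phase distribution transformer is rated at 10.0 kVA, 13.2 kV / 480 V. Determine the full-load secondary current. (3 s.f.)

I_s ≈ 20.8 A

I_s = S/V_s = 10000/480 = 20.8 A.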